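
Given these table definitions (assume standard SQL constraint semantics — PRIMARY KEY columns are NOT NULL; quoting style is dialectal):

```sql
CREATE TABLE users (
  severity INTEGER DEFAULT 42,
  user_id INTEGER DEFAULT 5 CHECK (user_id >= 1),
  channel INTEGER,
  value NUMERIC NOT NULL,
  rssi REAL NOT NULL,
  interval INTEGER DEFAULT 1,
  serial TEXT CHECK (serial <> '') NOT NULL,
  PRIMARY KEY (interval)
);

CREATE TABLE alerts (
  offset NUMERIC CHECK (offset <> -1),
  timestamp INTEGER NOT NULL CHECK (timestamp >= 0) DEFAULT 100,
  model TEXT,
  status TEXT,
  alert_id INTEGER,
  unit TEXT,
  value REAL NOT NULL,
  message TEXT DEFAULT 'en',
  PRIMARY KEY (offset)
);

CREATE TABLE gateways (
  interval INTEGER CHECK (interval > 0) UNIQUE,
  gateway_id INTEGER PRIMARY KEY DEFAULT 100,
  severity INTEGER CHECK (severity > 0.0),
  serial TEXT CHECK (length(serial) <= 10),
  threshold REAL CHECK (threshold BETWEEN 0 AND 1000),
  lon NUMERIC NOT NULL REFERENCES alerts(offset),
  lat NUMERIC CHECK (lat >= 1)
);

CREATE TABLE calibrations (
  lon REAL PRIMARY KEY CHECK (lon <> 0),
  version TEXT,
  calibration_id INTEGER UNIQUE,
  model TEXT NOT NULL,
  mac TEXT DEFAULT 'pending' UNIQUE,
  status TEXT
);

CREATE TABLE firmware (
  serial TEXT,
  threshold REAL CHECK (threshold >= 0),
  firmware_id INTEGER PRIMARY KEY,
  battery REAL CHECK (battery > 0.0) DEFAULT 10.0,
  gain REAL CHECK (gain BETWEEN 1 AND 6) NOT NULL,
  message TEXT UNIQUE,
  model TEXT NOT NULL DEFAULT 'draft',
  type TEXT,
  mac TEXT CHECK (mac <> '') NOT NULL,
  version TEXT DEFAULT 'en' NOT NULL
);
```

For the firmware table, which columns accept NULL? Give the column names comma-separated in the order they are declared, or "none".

serial, threshold, battery, message, type

- serial: no NOT NULL constraint applies → nullable.
- threshold: CHECK does not forbid NULL (a CHECK constraint passes when its expression is NULL) → nullable.
- firmware_id: part of the PRIMARY KEY, which implies NOT NULL → not nullable.
- battery: CHECK does not forbid NULL (a CHECK constraint passes when its expression is NULL) → nullable.
- gain: declared NOT NULL → not nullable.
- message: UNIQUE does not imply NOT NULL → nullable.
- model: declared NOT NULL → not nullable.
- type: no NOT NULL constraint applies → nullable.
- mac: declared NOT NULL → not nullable.
- version: declared NOT NULL → not nullable.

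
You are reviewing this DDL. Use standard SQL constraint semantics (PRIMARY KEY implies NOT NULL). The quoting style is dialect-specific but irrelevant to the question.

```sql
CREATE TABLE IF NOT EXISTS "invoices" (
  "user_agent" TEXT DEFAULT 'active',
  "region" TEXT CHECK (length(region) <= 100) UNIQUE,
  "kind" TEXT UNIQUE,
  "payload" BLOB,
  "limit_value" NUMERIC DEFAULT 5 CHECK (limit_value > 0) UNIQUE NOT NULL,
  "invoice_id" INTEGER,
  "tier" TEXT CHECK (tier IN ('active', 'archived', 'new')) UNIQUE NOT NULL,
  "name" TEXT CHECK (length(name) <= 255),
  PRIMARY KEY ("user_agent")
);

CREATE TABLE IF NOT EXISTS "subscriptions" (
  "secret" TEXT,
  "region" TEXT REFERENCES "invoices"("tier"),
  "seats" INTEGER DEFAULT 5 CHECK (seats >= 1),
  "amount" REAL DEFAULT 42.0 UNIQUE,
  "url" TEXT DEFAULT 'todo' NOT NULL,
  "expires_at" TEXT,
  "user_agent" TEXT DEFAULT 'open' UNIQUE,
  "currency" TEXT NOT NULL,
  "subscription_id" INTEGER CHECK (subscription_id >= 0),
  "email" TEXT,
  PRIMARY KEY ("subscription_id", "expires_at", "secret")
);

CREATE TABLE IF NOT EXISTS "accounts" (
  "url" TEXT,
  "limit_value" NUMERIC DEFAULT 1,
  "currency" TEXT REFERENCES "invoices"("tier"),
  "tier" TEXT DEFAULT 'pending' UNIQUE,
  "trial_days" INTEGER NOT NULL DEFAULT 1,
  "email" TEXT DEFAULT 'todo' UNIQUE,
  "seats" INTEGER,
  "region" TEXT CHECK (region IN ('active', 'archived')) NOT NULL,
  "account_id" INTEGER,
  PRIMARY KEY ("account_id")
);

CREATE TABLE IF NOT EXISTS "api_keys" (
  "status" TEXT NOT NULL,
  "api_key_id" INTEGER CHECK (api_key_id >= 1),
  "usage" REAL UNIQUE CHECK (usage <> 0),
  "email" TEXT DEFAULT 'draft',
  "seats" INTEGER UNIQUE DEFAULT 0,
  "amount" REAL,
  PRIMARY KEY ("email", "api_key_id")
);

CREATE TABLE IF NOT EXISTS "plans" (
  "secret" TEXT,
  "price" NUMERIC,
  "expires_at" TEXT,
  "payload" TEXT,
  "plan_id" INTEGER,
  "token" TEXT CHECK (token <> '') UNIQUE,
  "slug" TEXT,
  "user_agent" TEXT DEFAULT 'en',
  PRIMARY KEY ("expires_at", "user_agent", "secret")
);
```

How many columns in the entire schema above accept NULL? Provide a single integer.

24

invoices: 5 nullable (region, kind, payload, invoice_id, name — PK (user_agent) and explicit NOT NULL columns excluded).
subscriptions: 5 nullable (region, seats, amount, user_agent, email — PK (subscription_id, expires_at, secret) and explicit NOT NULL columns excluded).
accounts: 6 nullable (url, limit_value, currency, tier, email, seats — PK (account_id) and explicit NOT NULL columns excluded).
api_keys: 3 nullable (usage, seats, amount — PK (email, api_key_id) and explicit NOT NULL columns excluded).
plans: 5 nullable (price, payload, plan_id, token, slug — PK (expires_at, user_agent, secret) and explicit NOT NULL columns excluded).
Total: 5 + 5 + 6 + 3 + 5 = 24.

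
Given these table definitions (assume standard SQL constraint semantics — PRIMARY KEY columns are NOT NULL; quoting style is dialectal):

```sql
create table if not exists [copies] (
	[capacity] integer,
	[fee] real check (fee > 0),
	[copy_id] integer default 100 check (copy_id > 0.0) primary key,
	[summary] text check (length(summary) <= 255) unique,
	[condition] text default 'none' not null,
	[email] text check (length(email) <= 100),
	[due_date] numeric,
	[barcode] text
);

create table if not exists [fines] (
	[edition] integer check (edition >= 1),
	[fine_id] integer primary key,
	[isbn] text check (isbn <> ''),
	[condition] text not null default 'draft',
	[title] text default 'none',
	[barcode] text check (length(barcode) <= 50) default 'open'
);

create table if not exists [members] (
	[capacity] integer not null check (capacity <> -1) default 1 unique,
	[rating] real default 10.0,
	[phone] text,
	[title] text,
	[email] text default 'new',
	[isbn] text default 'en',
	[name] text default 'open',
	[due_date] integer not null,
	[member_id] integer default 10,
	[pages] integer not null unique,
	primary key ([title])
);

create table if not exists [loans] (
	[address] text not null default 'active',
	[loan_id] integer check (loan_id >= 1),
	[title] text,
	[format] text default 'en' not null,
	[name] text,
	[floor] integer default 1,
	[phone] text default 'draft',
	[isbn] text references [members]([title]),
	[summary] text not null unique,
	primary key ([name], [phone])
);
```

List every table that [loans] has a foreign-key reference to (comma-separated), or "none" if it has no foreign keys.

- isbn REFERENCES members(title).

members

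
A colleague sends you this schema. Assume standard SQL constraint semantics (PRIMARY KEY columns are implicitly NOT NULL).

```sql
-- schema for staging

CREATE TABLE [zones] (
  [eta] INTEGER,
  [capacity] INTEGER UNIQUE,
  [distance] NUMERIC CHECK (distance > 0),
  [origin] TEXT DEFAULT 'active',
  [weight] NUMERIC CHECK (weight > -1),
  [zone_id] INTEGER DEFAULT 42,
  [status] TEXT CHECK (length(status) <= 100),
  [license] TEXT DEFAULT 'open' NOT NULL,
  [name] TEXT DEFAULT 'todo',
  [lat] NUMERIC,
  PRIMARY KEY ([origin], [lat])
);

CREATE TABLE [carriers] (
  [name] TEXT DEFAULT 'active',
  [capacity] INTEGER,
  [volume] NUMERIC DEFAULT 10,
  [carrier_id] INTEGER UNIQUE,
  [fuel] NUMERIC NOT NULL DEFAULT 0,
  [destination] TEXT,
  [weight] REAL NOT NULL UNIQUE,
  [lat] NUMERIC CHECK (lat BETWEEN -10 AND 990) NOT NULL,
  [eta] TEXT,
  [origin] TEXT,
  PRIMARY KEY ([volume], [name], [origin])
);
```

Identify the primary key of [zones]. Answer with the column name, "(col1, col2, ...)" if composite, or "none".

A table-level PRIMARY KEY clause names 2 columns: origin, lat.
This is a composite key — the combination is unique, not each column individually.

(origin, lat)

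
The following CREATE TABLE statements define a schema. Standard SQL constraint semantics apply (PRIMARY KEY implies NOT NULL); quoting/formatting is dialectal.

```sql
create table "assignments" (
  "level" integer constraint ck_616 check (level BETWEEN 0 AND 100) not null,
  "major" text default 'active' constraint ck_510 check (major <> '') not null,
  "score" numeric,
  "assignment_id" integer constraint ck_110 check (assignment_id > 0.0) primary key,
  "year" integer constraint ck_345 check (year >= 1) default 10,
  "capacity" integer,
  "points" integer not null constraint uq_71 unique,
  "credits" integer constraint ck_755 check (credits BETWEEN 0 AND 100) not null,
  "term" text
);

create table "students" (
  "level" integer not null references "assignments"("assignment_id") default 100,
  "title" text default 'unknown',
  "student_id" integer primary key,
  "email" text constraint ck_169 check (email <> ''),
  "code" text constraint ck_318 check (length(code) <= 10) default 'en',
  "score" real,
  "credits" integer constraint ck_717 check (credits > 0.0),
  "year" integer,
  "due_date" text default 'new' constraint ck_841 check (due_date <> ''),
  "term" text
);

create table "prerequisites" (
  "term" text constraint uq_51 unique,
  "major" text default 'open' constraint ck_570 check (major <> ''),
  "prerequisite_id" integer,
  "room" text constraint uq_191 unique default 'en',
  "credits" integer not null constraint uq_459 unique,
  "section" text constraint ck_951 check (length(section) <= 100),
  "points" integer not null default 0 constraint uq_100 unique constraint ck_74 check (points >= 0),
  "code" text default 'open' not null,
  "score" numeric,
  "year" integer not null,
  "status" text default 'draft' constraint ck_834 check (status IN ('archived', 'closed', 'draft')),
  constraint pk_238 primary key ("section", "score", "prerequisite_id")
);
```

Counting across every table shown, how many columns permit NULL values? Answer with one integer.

assignments: 4 nullable (score, year, capacity, term — PK (assignment_id) and explicit NOT NULL columns excluded).
students: 8 nullable (title, email, code, score, credits, year, due_date, term — PK (student_id) and explicit NOT NULL columns excluded).
prerequisites: 4 nullable (term, major, room, status — PK (section, score, prerequisite_id) and explicit NOT NULL columns excluded).
Total: 4 + 8 + 4 = 16.

16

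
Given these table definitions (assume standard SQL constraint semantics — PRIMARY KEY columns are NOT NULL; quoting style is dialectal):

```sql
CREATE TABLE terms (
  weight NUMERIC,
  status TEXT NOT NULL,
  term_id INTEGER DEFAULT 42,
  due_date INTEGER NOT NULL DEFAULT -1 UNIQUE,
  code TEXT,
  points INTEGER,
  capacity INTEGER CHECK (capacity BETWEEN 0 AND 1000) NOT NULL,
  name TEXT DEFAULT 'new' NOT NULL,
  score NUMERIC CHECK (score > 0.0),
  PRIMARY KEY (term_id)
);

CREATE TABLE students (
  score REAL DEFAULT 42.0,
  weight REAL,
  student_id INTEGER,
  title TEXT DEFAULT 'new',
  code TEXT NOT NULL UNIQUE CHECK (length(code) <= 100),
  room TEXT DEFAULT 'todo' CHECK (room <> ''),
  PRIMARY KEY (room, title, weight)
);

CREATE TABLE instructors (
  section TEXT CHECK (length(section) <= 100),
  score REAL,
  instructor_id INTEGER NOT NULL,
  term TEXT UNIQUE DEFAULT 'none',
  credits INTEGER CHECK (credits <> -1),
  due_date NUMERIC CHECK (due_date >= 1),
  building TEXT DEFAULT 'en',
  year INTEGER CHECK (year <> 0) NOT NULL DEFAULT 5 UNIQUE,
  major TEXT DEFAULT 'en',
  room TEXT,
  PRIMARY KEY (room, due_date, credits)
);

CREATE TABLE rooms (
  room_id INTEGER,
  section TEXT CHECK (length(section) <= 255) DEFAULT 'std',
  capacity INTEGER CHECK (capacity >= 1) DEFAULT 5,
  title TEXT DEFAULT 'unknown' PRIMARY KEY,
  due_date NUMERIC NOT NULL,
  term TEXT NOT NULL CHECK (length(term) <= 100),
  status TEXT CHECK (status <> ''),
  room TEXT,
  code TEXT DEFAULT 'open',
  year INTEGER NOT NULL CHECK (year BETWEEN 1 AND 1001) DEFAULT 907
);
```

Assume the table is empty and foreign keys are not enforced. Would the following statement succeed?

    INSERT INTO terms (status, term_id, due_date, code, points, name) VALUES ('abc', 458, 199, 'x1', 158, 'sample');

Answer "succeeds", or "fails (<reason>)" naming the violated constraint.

fails (NOT NULL on capacity)

capacity is omitted from the column list and has no DEFAULT, so it would receive NULL.
But capacity is declared NOT NULL.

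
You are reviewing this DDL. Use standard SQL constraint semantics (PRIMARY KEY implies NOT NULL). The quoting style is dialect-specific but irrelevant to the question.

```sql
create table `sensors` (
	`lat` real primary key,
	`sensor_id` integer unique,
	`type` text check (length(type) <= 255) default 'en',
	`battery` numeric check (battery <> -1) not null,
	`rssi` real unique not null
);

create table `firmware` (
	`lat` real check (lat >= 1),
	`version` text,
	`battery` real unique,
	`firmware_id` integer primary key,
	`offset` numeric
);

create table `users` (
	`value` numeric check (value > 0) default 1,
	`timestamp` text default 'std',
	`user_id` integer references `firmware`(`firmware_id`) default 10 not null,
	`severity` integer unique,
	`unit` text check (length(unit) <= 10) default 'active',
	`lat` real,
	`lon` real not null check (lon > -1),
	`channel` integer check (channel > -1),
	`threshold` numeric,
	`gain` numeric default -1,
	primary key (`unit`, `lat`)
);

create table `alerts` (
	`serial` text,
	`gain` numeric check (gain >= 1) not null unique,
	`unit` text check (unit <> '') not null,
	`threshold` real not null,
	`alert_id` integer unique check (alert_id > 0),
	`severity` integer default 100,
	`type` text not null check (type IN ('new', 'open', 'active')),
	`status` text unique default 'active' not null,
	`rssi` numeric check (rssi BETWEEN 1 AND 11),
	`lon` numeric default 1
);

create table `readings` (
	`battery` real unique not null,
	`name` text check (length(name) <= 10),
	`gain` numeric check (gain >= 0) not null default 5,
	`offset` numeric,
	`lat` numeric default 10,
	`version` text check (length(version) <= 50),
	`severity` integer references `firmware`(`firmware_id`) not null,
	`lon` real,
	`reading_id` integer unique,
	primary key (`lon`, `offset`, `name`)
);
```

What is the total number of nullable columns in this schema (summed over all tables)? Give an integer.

sensors: 2 nullable (sensor_id, type — PK (lat) and explicit NOT NULL columns excluded).
firmware: 4 nullable (lat, version, battery, offset — PK (firmware_id) and explicit NOT NULL columns excluded).
users: 6 nullable (value, timestamp, severity, channel, threshold, gain — PK (unit, lat) and explicit NOT NULL columns excluded).
alerts: 5 nullable (serial, alert_id, severity, rssi, lon — PK none and explicit NOT NULL columns excluded).
readings: 3 nullable (lat, version, reading_id — PK (lon, offset, name) and explicit NOT NULL columns excluded).
Total: 2 + 4 + 6 + 5 + 3 = 20.

20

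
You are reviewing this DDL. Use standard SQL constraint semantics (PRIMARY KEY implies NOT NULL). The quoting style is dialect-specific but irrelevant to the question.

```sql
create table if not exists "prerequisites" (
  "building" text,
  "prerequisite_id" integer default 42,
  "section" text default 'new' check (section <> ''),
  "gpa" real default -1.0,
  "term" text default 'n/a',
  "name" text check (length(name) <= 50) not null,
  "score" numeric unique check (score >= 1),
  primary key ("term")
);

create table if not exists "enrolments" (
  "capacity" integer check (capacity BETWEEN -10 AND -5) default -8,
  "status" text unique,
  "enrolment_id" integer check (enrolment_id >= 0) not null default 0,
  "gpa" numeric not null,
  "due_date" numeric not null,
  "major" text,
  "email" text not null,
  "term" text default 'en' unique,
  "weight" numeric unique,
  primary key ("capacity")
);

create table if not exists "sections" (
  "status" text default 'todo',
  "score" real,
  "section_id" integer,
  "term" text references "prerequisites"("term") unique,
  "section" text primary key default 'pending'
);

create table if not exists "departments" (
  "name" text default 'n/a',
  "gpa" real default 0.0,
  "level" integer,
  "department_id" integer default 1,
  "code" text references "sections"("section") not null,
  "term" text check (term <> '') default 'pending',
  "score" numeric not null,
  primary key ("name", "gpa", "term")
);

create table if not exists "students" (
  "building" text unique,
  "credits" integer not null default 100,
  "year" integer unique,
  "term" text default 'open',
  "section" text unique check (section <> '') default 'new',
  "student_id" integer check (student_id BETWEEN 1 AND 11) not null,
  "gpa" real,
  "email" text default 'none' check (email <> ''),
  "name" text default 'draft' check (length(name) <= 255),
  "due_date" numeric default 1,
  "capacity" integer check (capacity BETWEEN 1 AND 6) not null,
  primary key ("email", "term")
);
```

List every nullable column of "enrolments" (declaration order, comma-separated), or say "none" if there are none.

status, major, term, weight

- capacity: part of the PRIMARY KEY, which implies NOT NULL → not nullable.
- status: UNIQUE does not imply NOT NULL → nullable.
- enrolment_id: declared NOT NULL → not nullable.
- gpa: declared NOT NULL → not nullable.
- due_date: declared NOT NULL → not nullable.
- major: no NOT NULL constraint applies → nullable.
- email: declared NOT NULL → not nullable.
- term: UNIQUE does not imply NOT NULL → nullable.
- weight: UNIQUE does not imply NOT NULL → nullable.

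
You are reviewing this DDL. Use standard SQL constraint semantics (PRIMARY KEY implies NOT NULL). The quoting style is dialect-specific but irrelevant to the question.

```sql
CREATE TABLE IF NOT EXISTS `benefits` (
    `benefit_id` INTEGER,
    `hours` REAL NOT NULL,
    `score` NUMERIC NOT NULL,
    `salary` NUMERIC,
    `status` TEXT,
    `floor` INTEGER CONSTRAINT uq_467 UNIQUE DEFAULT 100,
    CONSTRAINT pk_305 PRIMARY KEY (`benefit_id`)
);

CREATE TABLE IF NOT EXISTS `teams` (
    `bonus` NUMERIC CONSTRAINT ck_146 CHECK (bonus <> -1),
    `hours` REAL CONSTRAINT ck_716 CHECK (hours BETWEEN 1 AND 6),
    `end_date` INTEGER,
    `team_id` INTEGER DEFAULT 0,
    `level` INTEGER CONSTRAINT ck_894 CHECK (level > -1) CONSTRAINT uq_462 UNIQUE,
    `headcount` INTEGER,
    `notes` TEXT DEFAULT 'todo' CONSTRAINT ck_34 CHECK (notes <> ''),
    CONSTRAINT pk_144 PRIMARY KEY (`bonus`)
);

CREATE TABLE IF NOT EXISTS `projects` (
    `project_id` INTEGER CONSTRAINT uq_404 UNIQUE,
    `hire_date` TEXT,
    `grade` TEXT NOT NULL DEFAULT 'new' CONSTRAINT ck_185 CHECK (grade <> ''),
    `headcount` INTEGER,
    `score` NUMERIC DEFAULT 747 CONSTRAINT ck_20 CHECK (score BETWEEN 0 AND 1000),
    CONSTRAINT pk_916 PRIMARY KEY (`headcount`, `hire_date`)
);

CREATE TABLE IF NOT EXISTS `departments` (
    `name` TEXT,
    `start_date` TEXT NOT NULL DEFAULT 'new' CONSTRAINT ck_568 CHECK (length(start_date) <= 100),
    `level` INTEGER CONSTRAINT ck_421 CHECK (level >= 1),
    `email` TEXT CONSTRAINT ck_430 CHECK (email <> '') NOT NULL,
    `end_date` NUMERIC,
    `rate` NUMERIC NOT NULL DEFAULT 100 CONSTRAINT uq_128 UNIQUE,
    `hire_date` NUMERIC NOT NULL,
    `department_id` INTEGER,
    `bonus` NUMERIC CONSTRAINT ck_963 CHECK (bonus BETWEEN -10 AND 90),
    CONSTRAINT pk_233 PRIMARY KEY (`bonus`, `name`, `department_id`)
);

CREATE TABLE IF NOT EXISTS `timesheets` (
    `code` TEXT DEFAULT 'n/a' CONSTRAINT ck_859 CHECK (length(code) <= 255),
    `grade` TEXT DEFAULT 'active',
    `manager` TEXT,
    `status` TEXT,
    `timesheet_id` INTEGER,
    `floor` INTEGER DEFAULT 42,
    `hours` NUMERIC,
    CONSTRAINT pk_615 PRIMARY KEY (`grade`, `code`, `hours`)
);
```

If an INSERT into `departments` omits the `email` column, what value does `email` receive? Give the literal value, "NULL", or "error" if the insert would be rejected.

error

email has no DEFAULT clause.
Omitting it would insert NULL, but it is declared NOT NULL, so the INSERT fails.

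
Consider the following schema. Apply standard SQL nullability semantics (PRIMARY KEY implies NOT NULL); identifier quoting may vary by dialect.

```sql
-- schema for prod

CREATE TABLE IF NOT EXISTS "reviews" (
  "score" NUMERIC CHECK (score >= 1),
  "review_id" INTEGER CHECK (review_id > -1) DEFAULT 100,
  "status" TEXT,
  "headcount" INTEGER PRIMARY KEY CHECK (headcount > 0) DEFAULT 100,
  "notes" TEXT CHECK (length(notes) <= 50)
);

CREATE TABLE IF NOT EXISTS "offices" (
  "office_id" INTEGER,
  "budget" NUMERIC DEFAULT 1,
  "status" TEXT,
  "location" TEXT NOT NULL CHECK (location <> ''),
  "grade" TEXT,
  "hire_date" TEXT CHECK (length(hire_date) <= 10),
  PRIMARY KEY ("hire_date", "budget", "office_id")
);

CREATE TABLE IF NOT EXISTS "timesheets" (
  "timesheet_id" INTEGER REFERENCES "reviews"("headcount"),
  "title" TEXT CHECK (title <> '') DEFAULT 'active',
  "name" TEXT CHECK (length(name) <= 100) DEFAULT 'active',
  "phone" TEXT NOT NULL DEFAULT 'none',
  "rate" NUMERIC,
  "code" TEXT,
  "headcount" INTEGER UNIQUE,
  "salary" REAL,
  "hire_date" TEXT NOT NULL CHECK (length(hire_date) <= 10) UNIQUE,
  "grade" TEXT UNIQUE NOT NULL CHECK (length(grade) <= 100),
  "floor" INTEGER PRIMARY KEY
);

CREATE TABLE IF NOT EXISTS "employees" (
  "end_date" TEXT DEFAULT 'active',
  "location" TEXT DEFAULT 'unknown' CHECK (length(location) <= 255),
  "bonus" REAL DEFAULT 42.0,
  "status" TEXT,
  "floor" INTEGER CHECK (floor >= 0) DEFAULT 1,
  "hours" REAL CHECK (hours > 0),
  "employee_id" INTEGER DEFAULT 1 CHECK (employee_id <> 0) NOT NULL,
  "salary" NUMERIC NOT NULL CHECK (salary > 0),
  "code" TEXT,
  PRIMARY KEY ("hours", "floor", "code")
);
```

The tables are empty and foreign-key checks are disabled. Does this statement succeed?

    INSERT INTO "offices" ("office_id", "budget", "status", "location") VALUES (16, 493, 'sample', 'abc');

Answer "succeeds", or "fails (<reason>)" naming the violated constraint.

hire_date is omitted from the column list and has no DEFAULT, so it would receive NULL.
But hire_date is part of the PRIMARY KEY (implied NOT NULL).

fails (NOT NULL on hire_date)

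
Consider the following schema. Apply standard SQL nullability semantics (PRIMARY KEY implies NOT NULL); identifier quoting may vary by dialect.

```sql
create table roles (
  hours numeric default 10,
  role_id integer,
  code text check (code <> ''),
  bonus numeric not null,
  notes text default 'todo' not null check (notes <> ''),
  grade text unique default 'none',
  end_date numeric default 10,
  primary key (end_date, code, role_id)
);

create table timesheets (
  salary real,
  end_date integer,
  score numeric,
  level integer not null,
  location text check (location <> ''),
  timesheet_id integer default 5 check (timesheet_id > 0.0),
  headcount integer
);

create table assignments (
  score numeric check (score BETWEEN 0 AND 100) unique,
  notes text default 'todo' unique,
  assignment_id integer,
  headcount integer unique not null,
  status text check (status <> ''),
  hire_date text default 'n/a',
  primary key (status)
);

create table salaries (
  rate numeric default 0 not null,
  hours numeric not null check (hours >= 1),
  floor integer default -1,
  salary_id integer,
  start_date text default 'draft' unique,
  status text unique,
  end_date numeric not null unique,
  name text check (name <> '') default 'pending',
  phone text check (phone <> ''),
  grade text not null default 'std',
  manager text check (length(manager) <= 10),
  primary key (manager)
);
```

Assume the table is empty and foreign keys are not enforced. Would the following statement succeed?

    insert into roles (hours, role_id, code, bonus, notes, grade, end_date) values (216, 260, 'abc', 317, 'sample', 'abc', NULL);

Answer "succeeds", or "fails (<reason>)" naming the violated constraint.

fails (NOT NULL on end_date)

end_date is explicitly set to NULL, but end_date is part of the PRIMARY KEY (implied NOT NULL).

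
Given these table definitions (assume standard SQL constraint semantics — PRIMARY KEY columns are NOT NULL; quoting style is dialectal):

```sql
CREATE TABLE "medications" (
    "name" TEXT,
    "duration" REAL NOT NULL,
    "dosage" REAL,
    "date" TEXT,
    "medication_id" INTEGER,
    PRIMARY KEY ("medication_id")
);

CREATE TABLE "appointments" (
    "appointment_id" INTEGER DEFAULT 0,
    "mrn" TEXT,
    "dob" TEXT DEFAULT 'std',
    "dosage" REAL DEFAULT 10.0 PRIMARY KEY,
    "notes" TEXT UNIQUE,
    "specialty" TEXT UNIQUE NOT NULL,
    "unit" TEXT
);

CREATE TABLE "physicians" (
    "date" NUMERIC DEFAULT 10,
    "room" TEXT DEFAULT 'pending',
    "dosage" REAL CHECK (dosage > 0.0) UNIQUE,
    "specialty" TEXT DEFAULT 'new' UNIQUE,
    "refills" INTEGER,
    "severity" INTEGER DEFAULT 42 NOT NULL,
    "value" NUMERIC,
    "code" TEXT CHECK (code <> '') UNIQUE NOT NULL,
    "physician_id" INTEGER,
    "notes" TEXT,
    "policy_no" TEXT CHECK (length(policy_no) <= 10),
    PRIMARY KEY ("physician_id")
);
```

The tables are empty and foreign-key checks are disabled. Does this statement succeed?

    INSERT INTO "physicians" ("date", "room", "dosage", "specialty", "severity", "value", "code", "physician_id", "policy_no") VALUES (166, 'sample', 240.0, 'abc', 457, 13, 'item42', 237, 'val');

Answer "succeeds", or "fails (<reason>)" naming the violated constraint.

succeeds

NOT NULL columns: code is supplied; physician_id is supplied; severity is supplied.
CHECK constraints: 240.0 satisfies (dosage > 0.0); 'item42' satisfies (code <> ''); 'val' satisfies (length(policy_no) <= 10).
No constraint is violated.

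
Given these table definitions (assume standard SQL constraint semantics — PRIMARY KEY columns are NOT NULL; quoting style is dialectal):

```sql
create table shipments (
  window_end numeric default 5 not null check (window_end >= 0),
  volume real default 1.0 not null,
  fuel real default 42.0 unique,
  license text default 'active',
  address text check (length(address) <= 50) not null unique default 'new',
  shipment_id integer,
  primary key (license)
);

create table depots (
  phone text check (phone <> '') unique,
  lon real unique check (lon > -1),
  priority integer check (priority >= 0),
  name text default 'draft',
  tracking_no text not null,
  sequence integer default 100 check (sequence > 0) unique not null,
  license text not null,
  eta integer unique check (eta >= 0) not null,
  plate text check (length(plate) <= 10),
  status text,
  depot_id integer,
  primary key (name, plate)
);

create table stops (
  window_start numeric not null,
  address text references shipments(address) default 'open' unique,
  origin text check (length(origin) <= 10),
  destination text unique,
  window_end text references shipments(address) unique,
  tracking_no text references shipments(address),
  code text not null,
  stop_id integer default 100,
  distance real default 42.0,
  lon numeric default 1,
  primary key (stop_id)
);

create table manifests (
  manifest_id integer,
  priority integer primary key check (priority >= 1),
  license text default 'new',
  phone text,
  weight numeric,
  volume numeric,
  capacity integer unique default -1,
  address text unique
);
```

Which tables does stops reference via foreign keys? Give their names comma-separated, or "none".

shipments

- address REFERENCES shipments(address).
- window_end REFERENCES shipments(address).
- tracking_no REFERENCES shipments(address).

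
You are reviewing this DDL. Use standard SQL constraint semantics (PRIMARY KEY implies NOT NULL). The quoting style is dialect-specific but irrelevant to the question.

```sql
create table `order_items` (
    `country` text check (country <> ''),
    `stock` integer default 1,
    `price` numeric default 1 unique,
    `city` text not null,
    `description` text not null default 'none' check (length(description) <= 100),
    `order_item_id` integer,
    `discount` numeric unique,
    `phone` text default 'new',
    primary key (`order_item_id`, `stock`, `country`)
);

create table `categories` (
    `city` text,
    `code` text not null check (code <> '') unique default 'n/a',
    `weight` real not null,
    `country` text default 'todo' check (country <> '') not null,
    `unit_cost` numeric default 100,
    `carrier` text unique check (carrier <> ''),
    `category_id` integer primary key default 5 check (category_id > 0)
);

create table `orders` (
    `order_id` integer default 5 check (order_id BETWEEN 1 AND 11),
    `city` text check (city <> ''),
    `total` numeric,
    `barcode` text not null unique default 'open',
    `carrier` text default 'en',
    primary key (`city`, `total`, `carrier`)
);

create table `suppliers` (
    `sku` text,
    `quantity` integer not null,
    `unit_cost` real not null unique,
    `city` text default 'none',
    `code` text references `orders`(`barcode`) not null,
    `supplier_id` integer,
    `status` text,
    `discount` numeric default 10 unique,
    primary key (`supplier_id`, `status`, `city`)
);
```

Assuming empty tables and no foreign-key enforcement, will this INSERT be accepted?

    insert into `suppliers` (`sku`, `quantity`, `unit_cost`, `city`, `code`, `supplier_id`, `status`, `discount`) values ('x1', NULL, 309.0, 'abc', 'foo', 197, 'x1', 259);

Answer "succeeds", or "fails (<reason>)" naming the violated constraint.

quantity is explicitly set to NULL, but quantity is declared NOT NULL.

fails (NOT NULL on quantity)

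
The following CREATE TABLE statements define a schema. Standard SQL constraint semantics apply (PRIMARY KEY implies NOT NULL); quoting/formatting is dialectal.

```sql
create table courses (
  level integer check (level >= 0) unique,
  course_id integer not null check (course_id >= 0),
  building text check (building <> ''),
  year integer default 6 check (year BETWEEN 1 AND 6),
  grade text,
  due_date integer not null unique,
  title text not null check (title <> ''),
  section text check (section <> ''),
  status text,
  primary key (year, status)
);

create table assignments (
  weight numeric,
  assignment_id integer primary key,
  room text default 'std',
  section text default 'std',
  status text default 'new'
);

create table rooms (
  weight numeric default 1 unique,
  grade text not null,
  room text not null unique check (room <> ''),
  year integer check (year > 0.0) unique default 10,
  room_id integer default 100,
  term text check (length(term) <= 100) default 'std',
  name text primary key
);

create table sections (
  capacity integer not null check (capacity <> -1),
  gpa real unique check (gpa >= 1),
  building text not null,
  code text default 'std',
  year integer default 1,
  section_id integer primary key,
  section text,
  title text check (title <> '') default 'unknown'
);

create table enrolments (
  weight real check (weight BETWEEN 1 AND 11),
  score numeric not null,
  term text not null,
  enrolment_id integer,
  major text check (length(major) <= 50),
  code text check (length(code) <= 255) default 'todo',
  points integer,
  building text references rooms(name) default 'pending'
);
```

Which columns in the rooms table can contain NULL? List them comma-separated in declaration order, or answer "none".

- weight: UNIQUE does not imply NOT NULL → nullable.
- grade: declared NOT NULL → not nullable.
- room: declared NOT NULL → not nullable.
- year: CHECK does not forbid NULL (a CHECK constraint passes when its expression is NULL) → nullable.
- room_id: DEFAULT only fills an omitted column; an explicit NULL is still allowed → nullable.
- term: CHECK does not forbid NULL (a CHECK constraint passes when its expression is NULL) → nullable.
- name: part of the PRIMARY KEY, which implies NOT NULL → not nullable.

weight, year, room_id, term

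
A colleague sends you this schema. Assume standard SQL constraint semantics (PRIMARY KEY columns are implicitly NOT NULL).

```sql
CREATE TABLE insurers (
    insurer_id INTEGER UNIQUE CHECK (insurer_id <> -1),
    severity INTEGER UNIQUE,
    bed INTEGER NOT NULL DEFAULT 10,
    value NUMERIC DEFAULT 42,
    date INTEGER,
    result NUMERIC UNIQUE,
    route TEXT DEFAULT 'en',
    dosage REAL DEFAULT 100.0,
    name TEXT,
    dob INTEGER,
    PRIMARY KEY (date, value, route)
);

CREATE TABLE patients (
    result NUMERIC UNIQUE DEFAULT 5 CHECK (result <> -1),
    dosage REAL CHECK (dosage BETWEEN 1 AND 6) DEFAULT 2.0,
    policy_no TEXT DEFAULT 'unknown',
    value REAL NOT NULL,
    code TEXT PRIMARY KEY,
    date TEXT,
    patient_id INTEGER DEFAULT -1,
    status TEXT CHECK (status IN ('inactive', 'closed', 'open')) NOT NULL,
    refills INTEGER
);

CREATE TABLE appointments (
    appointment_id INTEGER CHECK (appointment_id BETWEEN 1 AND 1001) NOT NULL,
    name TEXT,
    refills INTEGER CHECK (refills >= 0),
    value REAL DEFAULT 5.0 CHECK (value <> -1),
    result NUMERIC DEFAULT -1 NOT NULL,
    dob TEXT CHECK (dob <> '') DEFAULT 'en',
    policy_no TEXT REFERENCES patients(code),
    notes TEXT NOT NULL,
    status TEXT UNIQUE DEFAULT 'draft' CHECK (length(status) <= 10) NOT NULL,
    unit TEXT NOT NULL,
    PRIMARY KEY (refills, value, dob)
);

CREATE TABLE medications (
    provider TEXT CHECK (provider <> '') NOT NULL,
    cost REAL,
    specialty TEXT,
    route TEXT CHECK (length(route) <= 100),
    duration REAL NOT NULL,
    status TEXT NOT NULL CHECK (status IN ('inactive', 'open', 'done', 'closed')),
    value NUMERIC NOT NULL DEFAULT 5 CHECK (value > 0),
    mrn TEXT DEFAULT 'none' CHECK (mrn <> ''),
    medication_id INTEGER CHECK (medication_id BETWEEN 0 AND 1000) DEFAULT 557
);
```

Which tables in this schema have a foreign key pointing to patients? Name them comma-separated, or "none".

- appointments.policy_no references patients(code).

appointments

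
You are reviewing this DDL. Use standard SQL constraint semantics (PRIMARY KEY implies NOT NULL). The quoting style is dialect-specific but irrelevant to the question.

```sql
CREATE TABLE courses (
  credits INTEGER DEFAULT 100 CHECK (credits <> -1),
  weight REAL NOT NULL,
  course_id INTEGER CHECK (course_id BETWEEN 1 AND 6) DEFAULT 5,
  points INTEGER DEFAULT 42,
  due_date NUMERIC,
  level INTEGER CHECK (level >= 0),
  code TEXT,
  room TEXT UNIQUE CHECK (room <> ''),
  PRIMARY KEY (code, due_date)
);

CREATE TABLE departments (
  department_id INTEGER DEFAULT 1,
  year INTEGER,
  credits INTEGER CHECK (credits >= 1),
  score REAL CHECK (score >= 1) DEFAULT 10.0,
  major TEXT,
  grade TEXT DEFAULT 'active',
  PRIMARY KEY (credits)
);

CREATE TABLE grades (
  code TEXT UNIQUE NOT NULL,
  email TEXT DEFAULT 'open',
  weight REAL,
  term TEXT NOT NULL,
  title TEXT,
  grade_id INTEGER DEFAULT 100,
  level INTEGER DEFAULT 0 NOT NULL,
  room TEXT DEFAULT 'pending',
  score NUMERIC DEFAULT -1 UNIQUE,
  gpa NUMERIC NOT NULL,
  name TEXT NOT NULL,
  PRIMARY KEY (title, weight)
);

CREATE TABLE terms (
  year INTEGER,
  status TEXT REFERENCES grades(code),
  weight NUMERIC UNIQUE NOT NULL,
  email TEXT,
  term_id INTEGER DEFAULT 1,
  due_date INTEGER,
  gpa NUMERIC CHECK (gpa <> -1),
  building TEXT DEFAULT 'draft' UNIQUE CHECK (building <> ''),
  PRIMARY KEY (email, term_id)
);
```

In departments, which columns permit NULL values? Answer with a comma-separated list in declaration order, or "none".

- department_id: DEFAULT only fills an omitted column; an explicit NULL is still allowed → nullable.
- year: no NOT NULL constraint applies → nullable.
- credits: part of the PRIMARY KEY, which implies NOT NULL → not nullable.
- score: CHECK does not forbid NULL (a CHECK constraint passes when its expression is NULL) → nullable.
- major: no NOT NULL constraint applies → nullable.
- grade: DEFAULT only fills an omitted column; an explicit NULL is still allowed → nullable.

department_id, year, score, major, grade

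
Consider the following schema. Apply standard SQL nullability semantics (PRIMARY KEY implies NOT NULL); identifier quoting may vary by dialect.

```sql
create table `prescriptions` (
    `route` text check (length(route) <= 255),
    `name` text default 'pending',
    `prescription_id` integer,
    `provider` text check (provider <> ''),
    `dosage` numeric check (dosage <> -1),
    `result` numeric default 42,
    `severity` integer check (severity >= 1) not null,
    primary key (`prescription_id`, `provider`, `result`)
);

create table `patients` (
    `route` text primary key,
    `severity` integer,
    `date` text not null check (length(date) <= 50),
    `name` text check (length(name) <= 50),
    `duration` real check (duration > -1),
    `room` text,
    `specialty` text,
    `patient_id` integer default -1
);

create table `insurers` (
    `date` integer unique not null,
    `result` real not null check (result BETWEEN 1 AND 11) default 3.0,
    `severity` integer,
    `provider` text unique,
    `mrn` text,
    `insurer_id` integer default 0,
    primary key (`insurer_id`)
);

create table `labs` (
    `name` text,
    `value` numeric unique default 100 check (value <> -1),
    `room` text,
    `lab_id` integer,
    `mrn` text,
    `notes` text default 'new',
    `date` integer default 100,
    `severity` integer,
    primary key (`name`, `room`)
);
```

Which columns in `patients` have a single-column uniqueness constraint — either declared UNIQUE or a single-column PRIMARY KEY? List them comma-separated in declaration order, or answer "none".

- route: single-column PRIMARY KEY → unique.
- severity: no UNIQUE or single-column PK constraint.
- date: no UNIQUE or single-column PK constraint.
- name: no UNIQUE or single-column PK constraint.
- duration: no UNIQUE or single-column PK constraint.
- room: no UNIQUE or single-column PK constraint.
- specialty: no UNIQUE or single-column PK constraint.
- patient_id: no UNIQUE or single-column PK constraint.

route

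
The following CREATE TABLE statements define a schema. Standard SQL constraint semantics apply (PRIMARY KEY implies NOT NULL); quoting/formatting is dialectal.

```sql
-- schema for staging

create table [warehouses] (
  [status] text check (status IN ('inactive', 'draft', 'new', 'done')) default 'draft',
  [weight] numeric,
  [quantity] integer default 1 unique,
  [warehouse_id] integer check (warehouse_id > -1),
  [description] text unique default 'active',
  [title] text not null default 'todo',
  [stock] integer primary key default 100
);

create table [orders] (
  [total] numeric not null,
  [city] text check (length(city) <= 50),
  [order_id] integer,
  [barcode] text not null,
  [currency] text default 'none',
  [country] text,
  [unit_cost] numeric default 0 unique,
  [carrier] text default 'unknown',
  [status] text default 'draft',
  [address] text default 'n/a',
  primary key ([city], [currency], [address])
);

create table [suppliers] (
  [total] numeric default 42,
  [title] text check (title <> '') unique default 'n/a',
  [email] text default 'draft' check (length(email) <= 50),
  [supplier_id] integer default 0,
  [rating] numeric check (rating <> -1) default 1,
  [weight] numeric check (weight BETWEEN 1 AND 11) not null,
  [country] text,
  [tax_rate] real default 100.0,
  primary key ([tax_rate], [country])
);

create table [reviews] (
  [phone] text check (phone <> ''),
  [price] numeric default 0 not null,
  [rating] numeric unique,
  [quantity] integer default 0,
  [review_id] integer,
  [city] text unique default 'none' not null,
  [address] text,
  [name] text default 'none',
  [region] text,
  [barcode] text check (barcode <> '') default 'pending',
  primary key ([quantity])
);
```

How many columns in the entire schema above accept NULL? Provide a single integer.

22

warehouses: 5 nullable (status, weight, quantity, warehouse_id, description — PK (stock) and explicit NOT NULL columns excluded).
orders: 5 nullable (order_id, country, unit_cost, carrier, status — PK (city, currency, address) and explicit NOT NULL columns excluded).
suppliers: 5 nullable (total, title, email, supplier_id, rating — PK (tax_rate, country) and explicit NOT NULL columns excluded).
reviews: 7 nullable (phone, rating, review_id, address, name, region, barcode — PK (quantity) and explicit NOT NULL columns excluded).
Total: 5 + 5 + 5 + 7 = 22.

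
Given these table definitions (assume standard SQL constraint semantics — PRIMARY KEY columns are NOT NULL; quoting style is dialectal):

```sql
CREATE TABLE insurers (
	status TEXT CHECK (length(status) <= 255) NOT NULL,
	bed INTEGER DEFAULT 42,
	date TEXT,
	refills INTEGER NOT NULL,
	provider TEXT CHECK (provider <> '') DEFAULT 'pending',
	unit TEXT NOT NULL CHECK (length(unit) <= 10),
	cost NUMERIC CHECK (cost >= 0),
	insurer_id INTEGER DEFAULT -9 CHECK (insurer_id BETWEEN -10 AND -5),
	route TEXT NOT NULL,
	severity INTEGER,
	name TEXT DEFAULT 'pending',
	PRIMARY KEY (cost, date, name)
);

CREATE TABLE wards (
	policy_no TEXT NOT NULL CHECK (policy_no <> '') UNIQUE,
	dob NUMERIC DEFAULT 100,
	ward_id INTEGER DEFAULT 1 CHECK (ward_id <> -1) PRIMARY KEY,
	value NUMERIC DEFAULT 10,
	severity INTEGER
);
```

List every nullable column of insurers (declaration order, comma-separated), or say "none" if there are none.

bed, provider, insurer_id, severity

- status: declared NOT NULL → not nullable.
- bed: DEFAULT only fills an omitted column; an explicit NULL is still allowed → nullable.
- date: part of the PRIMARY KEY, which implies NOT NULL → not nullable.
- refills: declared NOT NULL → not nullable.
- provider: CHECK does not forbid NULL (a CHECK constraint passes when its expression is NULL) → nullable.
- unit: declared NOT NULL → not nullable.
- cost: part of the PRIMARY KEY, which implies NOT NULL → not nullable.
- insurer_id: CHECK does not forbid NULL (a CHECK constraint passes when its expression is NULL) → nullable.
- route: declared NOT NULL → not nullable.
- severity: no NOT NULL constraint applies → nullable.
- name: part of the PRIMARY KEY, which implies NOT NULL → not nullable.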